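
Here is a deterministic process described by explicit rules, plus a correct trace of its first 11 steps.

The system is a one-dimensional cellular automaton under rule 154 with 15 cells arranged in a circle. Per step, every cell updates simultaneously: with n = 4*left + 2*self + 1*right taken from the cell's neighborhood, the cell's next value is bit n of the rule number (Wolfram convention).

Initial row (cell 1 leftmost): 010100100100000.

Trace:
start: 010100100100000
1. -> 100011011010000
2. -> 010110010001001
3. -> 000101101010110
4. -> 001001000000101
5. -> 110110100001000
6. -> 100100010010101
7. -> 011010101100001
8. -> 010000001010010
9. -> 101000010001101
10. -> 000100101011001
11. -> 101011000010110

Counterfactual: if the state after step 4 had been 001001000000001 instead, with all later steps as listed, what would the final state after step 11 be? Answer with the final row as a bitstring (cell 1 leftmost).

101010110110110

state after step 4 := 001001000000001
5. -> 110110100000010
6. -> 100100010000100
7. -> 011010101001011
8. -> 010000000110010
9. -> 101000001101101
10. -> 000100011001001
11. -> 101010110110110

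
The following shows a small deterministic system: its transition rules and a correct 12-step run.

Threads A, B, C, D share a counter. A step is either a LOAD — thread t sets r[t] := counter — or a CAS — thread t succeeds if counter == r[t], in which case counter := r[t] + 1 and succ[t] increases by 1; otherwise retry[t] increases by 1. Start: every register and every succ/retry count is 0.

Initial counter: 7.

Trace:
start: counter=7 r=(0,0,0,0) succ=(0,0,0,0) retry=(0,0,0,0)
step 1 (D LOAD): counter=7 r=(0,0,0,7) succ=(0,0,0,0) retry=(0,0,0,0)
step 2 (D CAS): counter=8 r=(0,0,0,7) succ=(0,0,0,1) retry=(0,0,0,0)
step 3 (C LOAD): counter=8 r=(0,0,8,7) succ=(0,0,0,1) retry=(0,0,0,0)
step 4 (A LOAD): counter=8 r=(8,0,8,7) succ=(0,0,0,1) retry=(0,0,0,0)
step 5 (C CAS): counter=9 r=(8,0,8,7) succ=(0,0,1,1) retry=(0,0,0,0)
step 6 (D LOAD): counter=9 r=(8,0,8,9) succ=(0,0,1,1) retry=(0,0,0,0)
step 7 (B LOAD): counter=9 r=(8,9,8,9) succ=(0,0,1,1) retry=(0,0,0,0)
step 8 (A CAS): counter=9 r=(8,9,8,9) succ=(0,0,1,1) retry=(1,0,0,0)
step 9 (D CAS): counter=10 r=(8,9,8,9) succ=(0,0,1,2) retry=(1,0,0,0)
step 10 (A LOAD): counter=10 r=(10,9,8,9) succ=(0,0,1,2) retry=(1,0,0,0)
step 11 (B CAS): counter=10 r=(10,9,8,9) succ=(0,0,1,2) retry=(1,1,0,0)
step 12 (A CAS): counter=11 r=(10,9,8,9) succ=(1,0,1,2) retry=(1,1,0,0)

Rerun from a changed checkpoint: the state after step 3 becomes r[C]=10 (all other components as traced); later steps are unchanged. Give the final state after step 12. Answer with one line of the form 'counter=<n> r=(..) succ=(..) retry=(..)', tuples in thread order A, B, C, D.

counter=10 r=(9,8,10,8) succ=(2,0,0,1) retry=(0,1,1,1)

state after step 3 := counter=8 r=(0,0,10,7) succ=(0,0,0,1) retry=(0,0,0,0)
step 4 (A LOAD): counter=8 r=(8,0,10,7) succ=(0,0,0,1) retry=(0,0,0,0)
step 5 (C CAS): counter=8 r=(8,0,10,7) succ=(0,0,0,1) retry=(0,0,1,0)
step 6 (D LOAD): counter=8 r=(8,0,10,8) succ=(0,0,0,1) retry=(0,0,1,0)
step 7 (B LOAD): counter=8 r=(8,8,10,8) succ=(0,0,0,1) retry=(0,0,1,0)
step 8 (A CAS): counter=9 r=(8,8,10,8) succ=(1,0,0,1) retry=(0,0,1,0)
step 9 (D CAS): counter=9 r=(8,8,10,8) succ=(1,0,0,1) retry=(0,0,1,1)
step 10 (A LOAD): counter=9 r=(9,8,10,8) succ=(1,0,0,1) retry=(0,0,1,1)
step 11 (B CAS): counter=9 r=(9,8,10,8) succ=(1,0,0,1) retry=(0,1,1,1)
step 12 (A CAS): counter=10 r=(9,8,10,8) succ=(2,0,0,1) retry=(0,1,1,1)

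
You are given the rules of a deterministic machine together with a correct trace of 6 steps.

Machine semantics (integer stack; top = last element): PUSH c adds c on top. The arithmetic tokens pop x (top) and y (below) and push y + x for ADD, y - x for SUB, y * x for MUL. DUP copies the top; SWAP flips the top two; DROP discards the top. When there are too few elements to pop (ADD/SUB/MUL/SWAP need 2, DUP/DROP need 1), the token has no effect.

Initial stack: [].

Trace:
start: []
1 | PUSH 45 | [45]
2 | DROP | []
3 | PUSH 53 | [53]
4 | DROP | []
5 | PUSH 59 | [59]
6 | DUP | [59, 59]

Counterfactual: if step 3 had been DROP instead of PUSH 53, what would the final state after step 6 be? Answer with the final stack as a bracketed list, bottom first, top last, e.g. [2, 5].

(re-executing from step 3 with the substitution; state before step 3: [])
3 | DROP | []
4 | DROP | []
5 | PUSH 59 | [59]
6 | DUP | [59, 59]

[59, 59]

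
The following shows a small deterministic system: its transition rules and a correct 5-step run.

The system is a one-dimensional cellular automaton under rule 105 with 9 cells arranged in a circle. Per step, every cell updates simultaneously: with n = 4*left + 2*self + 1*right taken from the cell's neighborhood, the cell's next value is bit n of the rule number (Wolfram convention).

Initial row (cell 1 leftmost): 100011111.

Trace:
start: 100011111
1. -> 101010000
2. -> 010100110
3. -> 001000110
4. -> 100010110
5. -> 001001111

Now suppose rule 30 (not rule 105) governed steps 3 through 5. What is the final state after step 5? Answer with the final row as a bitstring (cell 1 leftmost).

(re-executing steps 3..5 under rule 30; state before step 3: 010100110)
3. -> 110111101
4. -> 000100001
5. -> 101110011

101110011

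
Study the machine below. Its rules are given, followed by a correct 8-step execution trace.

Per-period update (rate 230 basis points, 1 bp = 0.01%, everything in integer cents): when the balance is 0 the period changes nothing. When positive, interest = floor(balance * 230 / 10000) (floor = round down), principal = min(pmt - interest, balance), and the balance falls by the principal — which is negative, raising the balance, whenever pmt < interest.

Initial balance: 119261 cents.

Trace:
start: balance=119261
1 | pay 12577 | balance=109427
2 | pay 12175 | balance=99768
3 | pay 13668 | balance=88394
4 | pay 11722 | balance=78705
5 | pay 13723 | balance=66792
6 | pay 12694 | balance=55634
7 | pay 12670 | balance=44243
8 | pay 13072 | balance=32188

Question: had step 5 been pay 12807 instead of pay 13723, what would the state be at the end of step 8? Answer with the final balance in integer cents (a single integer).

33169

(re-executing from step 5 with the substitution; state before step 5: balance=78705)
5 | pay 12807 | balance=67708
6 | pay 12694 | balance=56571
7 | pay 12670 | balance=45202
8 | pay 13072 | balance=33169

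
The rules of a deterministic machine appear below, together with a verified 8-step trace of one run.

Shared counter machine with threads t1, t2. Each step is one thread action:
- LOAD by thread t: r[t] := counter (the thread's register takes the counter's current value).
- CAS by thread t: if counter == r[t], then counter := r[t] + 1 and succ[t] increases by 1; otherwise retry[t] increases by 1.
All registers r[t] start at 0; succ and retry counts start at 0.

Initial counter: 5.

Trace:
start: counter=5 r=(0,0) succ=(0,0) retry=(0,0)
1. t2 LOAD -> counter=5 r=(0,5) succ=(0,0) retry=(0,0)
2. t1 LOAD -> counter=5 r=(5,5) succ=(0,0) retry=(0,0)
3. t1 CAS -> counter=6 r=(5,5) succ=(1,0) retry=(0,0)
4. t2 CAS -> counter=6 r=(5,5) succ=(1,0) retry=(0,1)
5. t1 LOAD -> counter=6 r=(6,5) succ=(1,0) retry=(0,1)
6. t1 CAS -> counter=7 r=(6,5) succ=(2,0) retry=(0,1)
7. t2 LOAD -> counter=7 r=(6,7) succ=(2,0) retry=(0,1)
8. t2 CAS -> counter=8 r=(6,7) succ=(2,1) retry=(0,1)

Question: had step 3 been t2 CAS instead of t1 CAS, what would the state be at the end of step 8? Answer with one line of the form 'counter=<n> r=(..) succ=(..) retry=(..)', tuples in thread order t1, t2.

counter=8 r=(6,7) succ=(1,2) retry=(0,1)

(re-executing from step 3 with the substitution; state before step 3: counter=5 r=(5,5) succ=(0,0) retry=(0,0))
3. t2 CAS -> counter=6 r=(5,5) succ=(0,1) retry=(0,0)
4. t2 CAS -> counter=6 r=(5,5) succ=(0,1) retry=(0,1)
5. t1 LOAD -> counter=6 r=(6,5) succ=(0,1) retry=(0,1)
6. t1 CAS -> counter=7 r=(6,5) succ=(1,1) retry=(0,1)
7. t2 LOAD -> counter=7 r=(6,7) succ=(1,1) retry=(0,1)
8. t2 CAS -> counter=8 r=(6,7) succ=(1,2) retry=(0,1)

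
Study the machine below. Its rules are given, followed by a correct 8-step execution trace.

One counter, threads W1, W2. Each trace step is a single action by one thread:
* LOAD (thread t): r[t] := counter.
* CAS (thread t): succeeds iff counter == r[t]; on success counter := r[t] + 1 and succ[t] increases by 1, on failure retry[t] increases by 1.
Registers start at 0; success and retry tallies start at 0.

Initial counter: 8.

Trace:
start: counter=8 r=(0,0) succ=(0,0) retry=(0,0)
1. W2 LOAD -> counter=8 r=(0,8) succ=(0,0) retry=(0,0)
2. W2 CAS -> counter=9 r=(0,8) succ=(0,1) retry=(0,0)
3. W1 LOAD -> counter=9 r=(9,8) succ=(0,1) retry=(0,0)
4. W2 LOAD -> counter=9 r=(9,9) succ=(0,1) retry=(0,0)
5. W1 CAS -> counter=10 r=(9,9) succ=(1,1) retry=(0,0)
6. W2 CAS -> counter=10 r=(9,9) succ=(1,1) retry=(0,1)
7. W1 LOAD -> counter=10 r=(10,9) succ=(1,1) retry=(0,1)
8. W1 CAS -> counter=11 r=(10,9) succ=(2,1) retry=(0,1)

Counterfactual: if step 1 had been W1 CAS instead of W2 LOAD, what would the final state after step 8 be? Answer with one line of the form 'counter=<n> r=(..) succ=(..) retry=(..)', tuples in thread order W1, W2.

(re-executing from step 1 with the substitution; state before step 1: counter=8 r=(0,0) succ=(0,0) retry=(0,0))
1. W1 CAS -> counter=8 r=(0,0) succ=(0,0) retry=(1,0)
2. W2 CAS -> counter=8 r=(0,0) succ=(0,0) retry=(1,1)
3. W1 LOAD -> counter=8 r=(8,0) succ=(0,0) retry=(1,1)
4. W2 LOAD -> counter=8 r=(8,8) succ=(0,0) retry=(1,1)
5. W1 CAS -> counter=9 r=(8,8) succ=(1,0) retry=(1,1)
6. W2 CAS -> counter=9 r=(8,8) succ=(1,0) retry=(1,2)
7. W1 LOAD -> counter=9 r=(9,8) succ=(1,0) retry=(1,2)
8. W1 CAS -> counter=10 r=(9,8) succ=(2,0) retry=(1,2)

counter=10 r=(9,8) succ=(2,0) retry=(1,2)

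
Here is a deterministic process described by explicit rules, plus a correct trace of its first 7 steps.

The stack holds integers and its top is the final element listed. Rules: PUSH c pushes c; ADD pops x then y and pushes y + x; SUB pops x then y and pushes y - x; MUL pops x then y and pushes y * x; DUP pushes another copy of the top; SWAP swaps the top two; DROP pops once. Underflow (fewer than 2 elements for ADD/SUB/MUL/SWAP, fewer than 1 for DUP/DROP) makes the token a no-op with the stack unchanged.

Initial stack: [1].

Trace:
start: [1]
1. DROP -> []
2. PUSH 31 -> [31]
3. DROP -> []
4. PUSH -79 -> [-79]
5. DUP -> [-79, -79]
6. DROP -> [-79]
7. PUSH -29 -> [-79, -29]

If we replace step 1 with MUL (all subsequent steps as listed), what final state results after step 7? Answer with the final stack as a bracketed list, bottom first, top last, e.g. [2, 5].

[1, -79, -29]

(re-executing from step 1 with the substitution; state before step 1: [1])
1. MUL -> [1]
2. PUSH 31 -> [1, 31]
3. DROP -> [1]
4. PUSH -79 -> [1, -79]
5. DUP -> [1, -79, -79]
6. DROP -> [1, -79]
7. PUSH -29 -> [1, -79, -29]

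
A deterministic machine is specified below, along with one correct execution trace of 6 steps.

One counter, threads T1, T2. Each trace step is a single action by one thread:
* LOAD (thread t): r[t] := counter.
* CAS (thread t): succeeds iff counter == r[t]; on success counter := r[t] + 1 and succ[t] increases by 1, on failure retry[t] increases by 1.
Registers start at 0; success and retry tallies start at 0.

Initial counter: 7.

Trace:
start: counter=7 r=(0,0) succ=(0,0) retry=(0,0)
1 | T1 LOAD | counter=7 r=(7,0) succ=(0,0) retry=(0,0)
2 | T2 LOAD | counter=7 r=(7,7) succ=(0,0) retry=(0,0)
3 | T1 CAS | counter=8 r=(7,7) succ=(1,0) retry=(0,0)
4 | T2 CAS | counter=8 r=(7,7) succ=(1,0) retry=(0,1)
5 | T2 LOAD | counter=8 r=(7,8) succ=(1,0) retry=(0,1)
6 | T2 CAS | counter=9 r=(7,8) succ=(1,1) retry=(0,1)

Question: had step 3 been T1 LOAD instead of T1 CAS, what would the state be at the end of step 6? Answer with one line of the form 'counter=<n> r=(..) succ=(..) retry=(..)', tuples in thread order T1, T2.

(re-executing from step 3 with the substitution; state before step 3: counter=7 r=(7,7) succ=(0,0) retry=(0,0))
3 | T1 LOAD | counter=7 r=(7,7) succ=(0,0) retry=(0,0)
4 | T2 CAS | counter=8 r=(7,7) succ=(0,1) retry=(0,0)
5 | T2 LOAD | counter=8 r=(7,8) succ=(0,1) retry=(0,0)
6 | T2 CAS | counter=9 r=(7,8) succ=(0,2) retry=(0,0)

counter=9 r=(7,8) succ=(0,2) retry=(0,0)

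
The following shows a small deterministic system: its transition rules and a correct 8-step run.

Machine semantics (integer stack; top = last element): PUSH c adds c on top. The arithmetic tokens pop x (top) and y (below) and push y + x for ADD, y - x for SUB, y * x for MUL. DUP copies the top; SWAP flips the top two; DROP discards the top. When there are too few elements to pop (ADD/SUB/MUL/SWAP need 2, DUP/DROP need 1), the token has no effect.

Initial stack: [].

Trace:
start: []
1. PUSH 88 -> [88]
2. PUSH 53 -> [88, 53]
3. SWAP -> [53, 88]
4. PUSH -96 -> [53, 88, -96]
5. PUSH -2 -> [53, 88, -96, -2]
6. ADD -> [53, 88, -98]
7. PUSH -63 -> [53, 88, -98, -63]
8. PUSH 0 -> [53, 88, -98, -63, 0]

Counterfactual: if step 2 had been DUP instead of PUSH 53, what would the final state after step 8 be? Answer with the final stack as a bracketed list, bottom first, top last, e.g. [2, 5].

[88, 88, -98, -63, 0]

(re-executing from step 2 with the substitution; state before step 2: [88])
2. DUP -> [88, 88]
3. SWAP -> [88, 88]
4. PUSH -96 -> [88, 88, -96]
5. PUSH -2 -> [88, 88, -96, -2]
6. ADD -> [88, 88, -98]
7. PUSH -63 -> [88, 88, -98, -63]
8. PUSH 0 -> [88, 88, -98, -63, 0]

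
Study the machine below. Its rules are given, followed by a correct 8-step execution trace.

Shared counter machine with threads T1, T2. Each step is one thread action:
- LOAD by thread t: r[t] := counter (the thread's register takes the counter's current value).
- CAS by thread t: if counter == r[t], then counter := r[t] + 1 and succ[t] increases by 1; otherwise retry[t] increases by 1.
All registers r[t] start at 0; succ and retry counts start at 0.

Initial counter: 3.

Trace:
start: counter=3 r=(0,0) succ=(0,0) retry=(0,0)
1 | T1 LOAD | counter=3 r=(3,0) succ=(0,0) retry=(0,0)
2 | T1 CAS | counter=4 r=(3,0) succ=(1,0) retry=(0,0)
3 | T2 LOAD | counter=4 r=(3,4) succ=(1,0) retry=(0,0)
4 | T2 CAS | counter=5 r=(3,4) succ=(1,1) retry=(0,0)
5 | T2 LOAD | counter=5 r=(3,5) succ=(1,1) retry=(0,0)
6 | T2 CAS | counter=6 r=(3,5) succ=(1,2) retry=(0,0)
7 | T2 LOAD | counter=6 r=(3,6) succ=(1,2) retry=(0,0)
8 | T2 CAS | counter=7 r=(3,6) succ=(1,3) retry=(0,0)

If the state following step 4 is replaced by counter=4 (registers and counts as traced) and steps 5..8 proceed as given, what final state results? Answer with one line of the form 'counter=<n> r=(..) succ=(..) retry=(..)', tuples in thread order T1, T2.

counter=6 r=(3,5) succ=(1,3) retry=(0,0)

state after step 4 := counter=4 r=(3,4) succ=(1,1) retry=(0,0)
5 | T2 LOAD | counter=4 r=(3,4) succ=(1,1) retry=(0,0)
6 | T2 CAS | counter=5 r=(3,4) succ=(1,2) retry=(0,0)
7 | T2 LOAD | counter=5 r=(3,5) succ=(1,2) retry=(0,0)
8 | T2 CAS | counter=6 r=(3,5) succ=(1,3) retry=(0,0)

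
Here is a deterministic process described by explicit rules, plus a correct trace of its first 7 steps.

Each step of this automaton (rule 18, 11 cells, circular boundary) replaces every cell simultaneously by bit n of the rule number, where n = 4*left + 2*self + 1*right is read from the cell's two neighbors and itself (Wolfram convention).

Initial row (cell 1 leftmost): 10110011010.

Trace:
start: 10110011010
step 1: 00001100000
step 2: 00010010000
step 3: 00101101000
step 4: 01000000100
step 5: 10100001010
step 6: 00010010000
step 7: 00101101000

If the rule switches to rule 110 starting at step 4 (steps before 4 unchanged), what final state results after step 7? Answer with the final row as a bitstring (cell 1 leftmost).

01000111011

(re-executing steps 4..7 under rule 110; state before step 4: 00101101000)
step 4: 01111111000
step 5: 11000001000
step 6: 11000011001
step 7: 01000111011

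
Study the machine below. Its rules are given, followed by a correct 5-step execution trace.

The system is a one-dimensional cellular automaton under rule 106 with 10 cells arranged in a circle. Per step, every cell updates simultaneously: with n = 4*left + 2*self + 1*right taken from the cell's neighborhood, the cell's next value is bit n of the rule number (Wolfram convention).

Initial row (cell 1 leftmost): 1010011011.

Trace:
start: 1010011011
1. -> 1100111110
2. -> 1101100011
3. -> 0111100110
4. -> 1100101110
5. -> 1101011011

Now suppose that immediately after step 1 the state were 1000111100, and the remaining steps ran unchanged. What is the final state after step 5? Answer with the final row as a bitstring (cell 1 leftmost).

state after step 1 := 1000111100
2. -> 0001100101
3. -> 0011101010
4. -> 0110110100
5. -> 1111111000

1111111000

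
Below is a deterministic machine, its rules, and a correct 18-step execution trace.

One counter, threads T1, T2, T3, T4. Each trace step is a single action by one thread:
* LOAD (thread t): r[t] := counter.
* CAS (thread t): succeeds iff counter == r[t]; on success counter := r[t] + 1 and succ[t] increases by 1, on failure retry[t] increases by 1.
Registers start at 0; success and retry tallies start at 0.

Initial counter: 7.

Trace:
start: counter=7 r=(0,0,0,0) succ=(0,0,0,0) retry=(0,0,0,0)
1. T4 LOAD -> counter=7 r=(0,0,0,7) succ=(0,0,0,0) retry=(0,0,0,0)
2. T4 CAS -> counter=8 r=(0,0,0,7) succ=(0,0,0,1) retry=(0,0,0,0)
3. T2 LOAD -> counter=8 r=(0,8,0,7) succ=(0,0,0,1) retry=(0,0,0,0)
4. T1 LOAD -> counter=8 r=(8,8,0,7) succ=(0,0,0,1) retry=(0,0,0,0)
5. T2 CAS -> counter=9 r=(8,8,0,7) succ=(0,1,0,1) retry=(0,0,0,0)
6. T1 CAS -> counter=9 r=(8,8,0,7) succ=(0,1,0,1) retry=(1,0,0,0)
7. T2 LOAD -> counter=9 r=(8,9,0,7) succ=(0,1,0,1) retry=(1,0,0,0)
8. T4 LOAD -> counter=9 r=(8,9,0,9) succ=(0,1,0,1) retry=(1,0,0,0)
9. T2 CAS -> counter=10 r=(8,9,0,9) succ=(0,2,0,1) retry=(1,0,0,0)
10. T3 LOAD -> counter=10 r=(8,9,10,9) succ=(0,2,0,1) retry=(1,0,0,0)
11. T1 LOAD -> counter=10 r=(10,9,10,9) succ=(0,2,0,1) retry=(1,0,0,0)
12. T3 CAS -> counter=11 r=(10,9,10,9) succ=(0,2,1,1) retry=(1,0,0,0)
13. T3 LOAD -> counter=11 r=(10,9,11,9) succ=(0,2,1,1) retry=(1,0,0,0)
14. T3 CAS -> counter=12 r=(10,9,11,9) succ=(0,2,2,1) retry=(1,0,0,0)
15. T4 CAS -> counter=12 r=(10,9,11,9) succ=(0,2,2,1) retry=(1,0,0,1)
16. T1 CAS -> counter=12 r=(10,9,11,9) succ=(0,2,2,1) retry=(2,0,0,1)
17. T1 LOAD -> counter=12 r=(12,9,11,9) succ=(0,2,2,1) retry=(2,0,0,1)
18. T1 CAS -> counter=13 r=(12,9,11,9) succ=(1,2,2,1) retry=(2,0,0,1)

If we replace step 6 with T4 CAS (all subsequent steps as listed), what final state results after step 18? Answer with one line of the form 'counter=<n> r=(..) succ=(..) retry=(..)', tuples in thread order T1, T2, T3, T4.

counter=13 r=(12,9,11,9) succ=(1,2,2,1) retry=(1,0,0,2)

(re-executing from step 6 with the substitution; state before step 6: counter=9 r=(8,8,0,7) succ=(0,1,0,1) retry=(0,0,0,0))
6. T4 CAS -> counter=9 r=(8,8,0,7) succ=(0,1,0,1) retry=(0,0,0,1)
7. T2 LOAD -> counter=9 r=(8,9,0,7) succ=(0,1,0,1) retry=(0,0,0,1)
8. T4 LOAD -> counter=9 r=(8,9,0,9) succ=(0,1,0,1) retry=(0,0,0,1)
9. T2 CAS -> counter=10 r=(8,9,0,9) succ=(0,2,0,1) retry=(0,0,0,1)
10. T3 LOAD -> counter=10 r=(8,9,10,9) succ=(0,2,0,1) retry=(0,0,0,1)
11. T1 LOAD -> counter=10 r=(10,9,10,9) succ=(0,2,0,1) retry=(0,0,0,1)
12. T3 CAS -> counter=11 r=(10,9,10,9) succ=(0,2,1,1) retry=(0,0,0,1)
13. T3 LOAD -> counter=11 r=(10,9,11,9) succ=(0,2,1,1) retry=(0,0,0,1)
14. T3 CAS -> counter=12 r=(10,9,11,9) succ=(0,2,2,1) retry=(0,0,0,1)
15. T4 CAS -> counter=12 r=(10,9,11,9) succ=(0,2,2,1) retry=(0,0,0,2)
16. T1 CAS -> counter=12 r=(10,9,11,9) succ=(0,2,2,1) retry=(1,0,0,2)
17. T1 LOAD -> counter=12 r=(12,9,11,9) succ=(0,2,2,1) retry=(1,0,0,2)
18. T1 CAS -> counter=13 r=(12,9,11,9) succ=(1,2,2,1) retry=(1,0,0,2)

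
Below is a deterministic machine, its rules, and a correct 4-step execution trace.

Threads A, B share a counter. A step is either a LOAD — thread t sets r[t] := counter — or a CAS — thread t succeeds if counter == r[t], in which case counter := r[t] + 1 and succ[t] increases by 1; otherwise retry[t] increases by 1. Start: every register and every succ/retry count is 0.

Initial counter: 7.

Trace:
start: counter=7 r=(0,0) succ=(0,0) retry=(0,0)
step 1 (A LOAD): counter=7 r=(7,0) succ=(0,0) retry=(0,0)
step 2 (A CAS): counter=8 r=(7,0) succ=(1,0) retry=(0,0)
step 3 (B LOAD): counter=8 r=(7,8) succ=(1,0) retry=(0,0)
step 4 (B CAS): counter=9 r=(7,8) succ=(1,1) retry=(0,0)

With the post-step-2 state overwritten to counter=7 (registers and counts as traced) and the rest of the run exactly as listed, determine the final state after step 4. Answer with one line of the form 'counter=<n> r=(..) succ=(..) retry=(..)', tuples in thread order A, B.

counter=8 r=(7,7) succ=(1,1) retry=(0,0)

state after step 2 := counter=7 r=(7,0) succ=(1,0) retry=(0,0)
step 3 (B LOAD): counter=7 r=(7,7) succ=(1,0) retry=(0,0)
step 4 (B CAS): counter=8 r=(7,7) succ=(1,1) retry=(0,0)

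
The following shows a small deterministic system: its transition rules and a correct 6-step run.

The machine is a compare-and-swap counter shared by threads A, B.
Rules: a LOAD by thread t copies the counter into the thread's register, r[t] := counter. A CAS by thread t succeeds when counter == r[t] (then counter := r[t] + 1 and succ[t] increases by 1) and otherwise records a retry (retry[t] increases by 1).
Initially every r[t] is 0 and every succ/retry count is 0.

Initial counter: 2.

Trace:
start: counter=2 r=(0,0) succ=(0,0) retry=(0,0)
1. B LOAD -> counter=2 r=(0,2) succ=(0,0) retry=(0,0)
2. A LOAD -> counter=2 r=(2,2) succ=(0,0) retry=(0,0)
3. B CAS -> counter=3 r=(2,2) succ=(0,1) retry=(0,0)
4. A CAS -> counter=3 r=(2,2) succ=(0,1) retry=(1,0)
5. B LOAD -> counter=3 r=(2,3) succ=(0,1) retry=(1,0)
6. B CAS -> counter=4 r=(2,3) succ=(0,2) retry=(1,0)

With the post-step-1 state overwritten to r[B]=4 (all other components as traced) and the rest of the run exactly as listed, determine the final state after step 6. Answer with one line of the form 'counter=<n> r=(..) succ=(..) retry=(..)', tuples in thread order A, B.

counter=4 r=(2,3) succ=(1,1) retry=(0,1)

state after step 1 := counter=2 r=(0,4) succ=(0,0) retry=(0,0)
2. A LOAD -> counter=2 r=(2,4) succ=(0,0) retry=(0,0)
3. B CAS -> counter=2 r=(2,4) succ=(0,0) retry=(0,1)
4. A CAS -> counter=3 r=(2,4) succ=(1,0) retry=(0,1)
5. B LOAD -> counter=3 r=(2,3) succ=(1,0) retry=(0,1)
6. B CAS -> counter=4 r=(2,3) succ=(1,1) retry=(0,1)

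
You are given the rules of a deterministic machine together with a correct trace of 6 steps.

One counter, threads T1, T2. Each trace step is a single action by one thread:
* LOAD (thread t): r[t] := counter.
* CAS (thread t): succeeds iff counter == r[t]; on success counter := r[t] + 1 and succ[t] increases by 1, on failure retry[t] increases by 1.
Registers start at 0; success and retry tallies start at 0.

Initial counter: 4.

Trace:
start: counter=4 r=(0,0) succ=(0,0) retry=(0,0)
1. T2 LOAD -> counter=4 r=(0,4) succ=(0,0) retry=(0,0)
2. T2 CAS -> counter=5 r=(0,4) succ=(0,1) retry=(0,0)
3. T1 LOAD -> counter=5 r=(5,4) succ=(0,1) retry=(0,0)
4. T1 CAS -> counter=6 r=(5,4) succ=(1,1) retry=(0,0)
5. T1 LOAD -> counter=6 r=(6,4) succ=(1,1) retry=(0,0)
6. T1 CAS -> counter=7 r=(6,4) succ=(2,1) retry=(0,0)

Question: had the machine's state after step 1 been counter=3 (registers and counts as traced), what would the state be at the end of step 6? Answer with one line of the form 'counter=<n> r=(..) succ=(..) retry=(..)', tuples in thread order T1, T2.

state after step 1 := counter=3 r=(0,4) succ=(0,0) retry=(0,0)
2. T2 CAS -> counter=3 r=(0,4) succ=(0,0) retry=(0,1)
3. T1 LOAD -> counter=3 r=(3,4) succ=(0,0) retry=(0,1)
4. T1 CAS -> counter=4 r=(3,4) succ=(1,0) retry=(0,1)
5. T1 LOAD -> counter=4 r=(4,4) succ=(1,0) retry=(0,1)
6. T1 CAS -> counter=5 r=(4,4) succ=(2,0) retry=(0,1)

counter=5 r=(4,4) succ=(2,0) retry=(0,1)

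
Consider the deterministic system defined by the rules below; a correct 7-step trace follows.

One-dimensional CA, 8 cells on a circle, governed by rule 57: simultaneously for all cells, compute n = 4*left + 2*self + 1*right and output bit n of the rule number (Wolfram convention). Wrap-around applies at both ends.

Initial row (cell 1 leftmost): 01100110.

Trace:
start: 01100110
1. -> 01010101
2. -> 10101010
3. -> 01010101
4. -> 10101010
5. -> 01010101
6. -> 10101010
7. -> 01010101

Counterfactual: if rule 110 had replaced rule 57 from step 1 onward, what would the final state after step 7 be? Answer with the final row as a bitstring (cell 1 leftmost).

11101110

(re-executing steps 1..7 under rule 110; state before step 1: 01100110)
1. -> 11101110
2. -> 10111011
3. -> 11101110
4. -> 10111011
5. -> 11101110
6. -> 10111011
7. -> 11101110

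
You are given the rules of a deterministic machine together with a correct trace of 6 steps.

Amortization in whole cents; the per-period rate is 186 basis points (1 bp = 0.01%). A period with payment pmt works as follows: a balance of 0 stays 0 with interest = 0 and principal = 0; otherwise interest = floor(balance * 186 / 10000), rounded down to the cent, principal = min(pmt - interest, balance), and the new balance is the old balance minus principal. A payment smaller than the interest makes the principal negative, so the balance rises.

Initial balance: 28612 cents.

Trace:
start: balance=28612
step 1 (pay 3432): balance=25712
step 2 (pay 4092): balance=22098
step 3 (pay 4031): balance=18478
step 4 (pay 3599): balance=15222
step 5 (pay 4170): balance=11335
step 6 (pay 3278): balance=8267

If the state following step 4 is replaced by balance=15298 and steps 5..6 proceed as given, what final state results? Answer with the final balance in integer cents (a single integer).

8346

state after step 4 := balance=15298
step 5 (pay 4170): balance=11412
step 6 (pay 3278): balance=8346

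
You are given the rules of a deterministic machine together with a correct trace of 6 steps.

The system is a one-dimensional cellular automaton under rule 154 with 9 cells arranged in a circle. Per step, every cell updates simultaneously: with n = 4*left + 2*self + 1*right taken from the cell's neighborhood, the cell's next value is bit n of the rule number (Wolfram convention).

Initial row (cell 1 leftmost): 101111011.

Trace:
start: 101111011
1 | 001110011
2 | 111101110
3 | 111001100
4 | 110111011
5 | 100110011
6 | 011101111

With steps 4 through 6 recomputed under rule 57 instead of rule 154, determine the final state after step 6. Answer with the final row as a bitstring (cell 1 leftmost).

(re-executing steps 4..6 under rule 57; state before step 4: 111001100)
4 | 100101010
5 | 010010101
6 | 101001010

101001010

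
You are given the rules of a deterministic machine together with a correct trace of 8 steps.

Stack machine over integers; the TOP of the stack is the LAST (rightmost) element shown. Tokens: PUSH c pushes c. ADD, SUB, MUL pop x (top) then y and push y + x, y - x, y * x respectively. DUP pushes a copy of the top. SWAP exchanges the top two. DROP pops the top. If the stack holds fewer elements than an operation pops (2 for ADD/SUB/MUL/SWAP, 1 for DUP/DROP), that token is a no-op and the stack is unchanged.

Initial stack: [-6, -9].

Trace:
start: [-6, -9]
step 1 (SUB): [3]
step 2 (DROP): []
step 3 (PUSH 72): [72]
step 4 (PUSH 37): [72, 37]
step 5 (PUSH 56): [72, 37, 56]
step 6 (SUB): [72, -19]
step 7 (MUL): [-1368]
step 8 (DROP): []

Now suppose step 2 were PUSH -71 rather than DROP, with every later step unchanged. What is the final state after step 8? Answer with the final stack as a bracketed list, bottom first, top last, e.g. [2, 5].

(re-executing from step 2 with the substitution; state before step 2: [3])
step 2 (PUSH -71): [3, -71]
step 3 (PUSH 72): [3, -71, 72]
step 4 (PUSH 37): [3, -71, 72, 37]
step 5 (PUSH 56): [3, -71, 72, 37, 56]
step 6 (SUB): [3, -71, 72, -19]
step 7 (MUL): [3, -71, -1368]
step 8 (DROP): [3, -71]

[3, -71]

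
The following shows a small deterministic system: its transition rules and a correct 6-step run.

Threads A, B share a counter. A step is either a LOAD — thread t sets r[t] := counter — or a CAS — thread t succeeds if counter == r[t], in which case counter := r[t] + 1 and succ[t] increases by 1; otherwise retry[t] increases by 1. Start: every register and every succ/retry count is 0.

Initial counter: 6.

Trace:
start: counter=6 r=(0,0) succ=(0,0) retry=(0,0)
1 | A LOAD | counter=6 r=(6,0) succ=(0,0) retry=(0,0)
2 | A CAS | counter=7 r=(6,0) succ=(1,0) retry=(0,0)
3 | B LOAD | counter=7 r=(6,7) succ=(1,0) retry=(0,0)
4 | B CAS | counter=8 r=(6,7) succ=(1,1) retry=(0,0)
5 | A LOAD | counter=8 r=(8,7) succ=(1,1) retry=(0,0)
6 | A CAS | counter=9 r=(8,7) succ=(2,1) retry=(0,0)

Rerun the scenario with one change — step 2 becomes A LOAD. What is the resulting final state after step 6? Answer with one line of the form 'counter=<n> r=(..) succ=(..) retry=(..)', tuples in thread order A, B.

(re-executing from step 2 with the substitution; state before step 2: counter=6 r=(6,0) succ=(0,0) retry=(0,0))
2 | A LOAD | counter=6 r=(6,0) succ=(0,0) retry=(0,0)
3 | B LOAD | counter=6 r=(6,6) succ=(0,0) retry=(0,0)
4 | B CAS | counter=7 r=(6,6) succ=(0,1) retry=(0,0)
5 | A LOAD | counter=7 r=(7,6) succ=(0,1) retry=(0,0)
6 | A CAS | counter=8 r=(7,6) succ=(1,1) retry=(0,0)

counter=8 r=(7,6) succ=(1,1) retry=(0,0)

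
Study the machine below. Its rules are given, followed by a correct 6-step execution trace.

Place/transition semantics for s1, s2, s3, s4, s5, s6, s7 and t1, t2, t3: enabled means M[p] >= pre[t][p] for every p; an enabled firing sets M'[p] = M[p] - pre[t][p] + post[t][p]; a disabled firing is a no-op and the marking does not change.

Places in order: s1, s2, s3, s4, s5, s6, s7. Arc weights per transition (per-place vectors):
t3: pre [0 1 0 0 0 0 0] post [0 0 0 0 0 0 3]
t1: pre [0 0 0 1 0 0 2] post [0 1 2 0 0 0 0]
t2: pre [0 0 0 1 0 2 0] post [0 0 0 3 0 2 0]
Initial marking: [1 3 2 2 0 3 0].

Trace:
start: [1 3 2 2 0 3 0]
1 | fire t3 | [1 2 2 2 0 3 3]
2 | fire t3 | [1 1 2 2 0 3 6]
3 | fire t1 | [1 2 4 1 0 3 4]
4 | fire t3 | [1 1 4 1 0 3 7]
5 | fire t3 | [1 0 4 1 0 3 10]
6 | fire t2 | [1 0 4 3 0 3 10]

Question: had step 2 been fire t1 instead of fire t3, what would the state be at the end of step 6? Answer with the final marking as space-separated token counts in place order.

(re-executing from step 2 with the substitution; state before step 2: [1 2 2 2 0 3 3])
2 | fire t1 | [1 3 4 1 0 3 1]
3 | fire t1 | [1 3 4 1 0 3 1]
4 | fire t3 | [1 2 4 1 0 3 4]
5 | fire t3 | [1 1 4 1 0 3 7]
6 | fire t2 | [1 1 4 3 0 3 7]

1 1 4 3 0 3 7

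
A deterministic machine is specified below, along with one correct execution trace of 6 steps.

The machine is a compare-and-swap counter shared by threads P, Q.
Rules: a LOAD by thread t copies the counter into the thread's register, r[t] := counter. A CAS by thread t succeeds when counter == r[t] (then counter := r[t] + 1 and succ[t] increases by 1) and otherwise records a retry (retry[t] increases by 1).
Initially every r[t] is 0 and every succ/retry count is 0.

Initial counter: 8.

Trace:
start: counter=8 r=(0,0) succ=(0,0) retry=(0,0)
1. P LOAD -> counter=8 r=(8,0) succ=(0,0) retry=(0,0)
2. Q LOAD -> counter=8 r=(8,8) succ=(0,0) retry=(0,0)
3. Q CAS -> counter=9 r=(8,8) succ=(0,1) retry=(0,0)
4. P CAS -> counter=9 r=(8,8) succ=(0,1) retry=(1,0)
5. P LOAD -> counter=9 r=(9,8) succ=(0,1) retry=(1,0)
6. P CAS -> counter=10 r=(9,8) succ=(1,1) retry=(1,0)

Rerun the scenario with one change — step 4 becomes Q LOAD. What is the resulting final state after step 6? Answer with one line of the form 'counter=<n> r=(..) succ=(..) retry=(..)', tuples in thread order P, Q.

counter=10 r=(9,9) succ=(1,1) retry=(0,0)

(re-executing from step 4 with the substitution; state before step 4: counter=9 r=(8,8) succ=(0,1) retry=(0,0))
4. Q LOAD -> counter=9 r=(8,9) succ=(0,1) retry=(0,0)
5. P LOAD -> counter=9 r=(9,9) succ=(0,1) retry=(0,0)
6. P CAS -> counter=10 r=(9,9) succ=(1,1) retry=(0,0)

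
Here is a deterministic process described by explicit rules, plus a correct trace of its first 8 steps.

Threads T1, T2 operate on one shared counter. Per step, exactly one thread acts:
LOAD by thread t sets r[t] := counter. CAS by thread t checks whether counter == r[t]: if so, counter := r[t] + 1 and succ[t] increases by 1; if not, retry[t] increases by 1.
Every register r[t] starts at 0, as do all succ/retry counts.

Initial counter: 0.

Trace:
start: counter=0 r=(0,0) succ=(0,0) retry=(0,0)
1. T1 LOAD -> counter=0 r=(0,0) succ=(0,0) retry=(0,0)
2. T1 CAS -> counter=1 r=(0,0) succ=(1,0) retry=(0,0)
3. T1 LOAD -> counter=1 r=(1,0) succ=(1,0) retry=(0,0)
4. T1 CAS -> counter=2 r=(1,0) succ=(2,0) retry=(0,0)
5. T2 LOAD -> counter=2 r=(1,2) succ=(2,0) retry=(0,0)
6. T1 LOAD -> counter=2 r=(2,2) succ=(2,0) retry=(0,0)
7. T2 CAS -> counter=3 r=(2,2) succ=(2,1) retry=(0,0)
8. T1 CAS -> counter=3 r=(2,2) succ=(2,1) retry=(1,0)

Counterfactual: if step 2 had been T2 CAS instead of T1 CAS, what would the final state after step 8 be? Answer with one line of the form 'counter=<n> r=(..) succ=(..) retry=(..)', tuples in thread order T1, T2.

(re-executing from step 2 with the substitution; state before step 2: counter=0 r=(0,0) succ=(0,0) retry=(0,0))
2. T2 CAS -> counter=1 r=(0,0) succ=(0,1) retry=(0,0)
3. T1 LOAD -> counter=1 r=(1,0) succ=(0,1) retry=(0,0)
4. T1 CAS -> counter=2 r=(1,0) succ=(1,1) retry=(0,0)
5. T2 LOAD -> counter=2 r=(1,2) succ=(1,1) retry=(0,0)
6. T1 LOAD -> counter=2 r=(2,2) succ=(1,1) retry=(0,0)
7. T2 CAS -> counter=3 r=(2,2) succ=(1,2) retry=(0,0)
8. T1 CAS -> counter=3 r=(2,2) succ=(1,2) retry=(1,0)

counter=3 r=(2,2) succ=(1,2) retry=(1,0)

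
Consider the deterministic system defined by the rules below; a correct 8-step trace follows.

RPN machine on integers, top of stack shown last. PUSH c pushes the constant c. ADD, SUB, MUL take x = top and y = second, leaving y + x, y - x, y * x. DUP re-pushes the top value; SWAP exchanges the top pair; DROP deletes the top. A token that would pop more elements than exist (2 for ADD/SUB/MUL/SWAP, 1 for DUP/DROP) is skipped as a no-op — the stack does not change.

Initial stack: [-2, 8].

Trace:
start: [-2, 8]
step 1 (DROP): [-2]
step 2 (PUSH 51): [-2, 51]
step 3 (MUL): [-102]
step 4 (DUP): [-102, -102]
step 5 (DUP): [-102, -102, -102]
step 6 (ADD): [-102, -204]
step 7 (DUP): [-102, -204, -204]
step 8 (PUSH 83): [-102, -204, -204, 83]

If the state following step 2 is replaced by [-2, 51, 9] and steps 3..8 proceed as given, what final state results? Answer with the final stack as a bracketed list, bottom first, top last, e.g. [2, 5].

state after step 2 := [-2, 51, 9]
step 3 (MUL): [-2, 459]
step 4 (DUP): [-2, 459, 459]
step 5 (DUP): [-2, 459, 459, 459]
step 6 (ADD): [-2, 459, 918]
step 7 (DUP): [-2, 459, 918, 918]
step 8 (PUSH 83): [-2, 459, 918, 918, 83]

[-2, 459, 918, 918, 83]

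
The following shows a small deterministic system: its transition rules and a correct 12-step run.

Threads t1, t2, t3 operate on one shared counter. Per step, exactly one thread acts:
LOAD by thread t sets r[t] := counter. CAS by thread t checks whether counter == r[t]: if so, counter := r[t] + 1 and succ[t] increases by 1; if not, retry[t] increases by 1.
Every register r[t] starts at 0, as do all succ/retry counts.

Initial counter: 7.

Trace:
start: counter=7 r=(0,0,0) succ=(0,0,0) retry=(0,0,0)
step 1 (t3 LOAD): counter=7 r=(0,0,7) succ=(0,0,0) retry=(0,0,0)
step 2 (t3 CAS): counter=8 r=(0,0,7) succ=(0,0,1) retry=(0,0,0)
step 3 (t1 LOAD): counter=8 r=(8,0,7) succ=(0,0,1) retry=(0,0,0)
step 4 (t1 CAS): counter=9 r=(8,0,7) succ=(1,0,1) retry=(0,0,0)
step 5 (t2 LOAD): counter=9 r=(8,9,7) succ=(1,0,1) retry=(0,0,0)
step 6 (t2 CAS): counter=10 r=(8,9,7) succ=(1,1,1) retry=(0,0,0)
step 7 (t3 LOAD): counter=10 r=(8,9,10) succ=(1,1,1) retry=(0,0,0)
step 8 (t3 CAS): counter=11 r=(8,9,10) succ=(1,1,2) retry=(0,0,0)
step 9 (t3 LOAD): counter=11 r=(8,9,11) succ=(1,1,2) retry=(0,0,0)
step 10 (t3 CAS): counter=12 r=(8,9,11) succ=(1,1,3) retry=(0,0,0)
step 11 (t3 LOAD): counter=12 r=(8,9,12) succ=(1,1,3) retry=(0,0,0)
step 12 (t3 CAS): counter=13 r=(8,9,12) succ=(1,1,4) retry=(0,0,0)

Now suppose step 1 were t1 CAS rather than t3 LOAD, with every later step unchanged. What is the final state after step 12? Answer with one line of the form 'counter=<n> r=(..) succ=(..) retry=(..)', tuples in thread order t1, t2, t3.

counter=12 r=(7,8,11) succ=(1,1,3) retry=(1,0,1)

(re-executing from step 1 with the substitution; state before step 1: counter=7 r=(0,0,0) succ=(0,0,0) retry=(0,0,0))
step 1 (t1 CAS): counter=7 r=(0,0,0) succ=(0,0,0) retry=(1,0,0)
step 2 (t3 CAS): counter=7 r=(0,0,0) succ=(0,0,0) retry=(1,0,1)
step 3 (t1 LOAD): counter=7 r=(7,0,0) succ=(0,0,0) retry=(1,0,1)
step 4 (t1 CAS): counter=8 r=(7,0,0) succ=(1,0,0) retry=(1,0,1)
step 5 (t2 LOAD): counter=8 r=(7,8,0) succ=(1,0,0) retry=(1,0,1)
step 6 (t2 CAS): counter=9 r=(7,8,0) succ=(1,1,0) retry=(1,0,1)
step 7 (t3 LOAD): counter=9 r=(7,8,9) succ=(1,1,0) retry=(1,0,1)
step 8 (t3 CAS): counter=10 r=(7,8,9) succ=(1,1,1) retry=(1,0,1)
step 9 (t3 LOAD): counter=10 r=(7,8,10) succ=(1,1,1) retry=(1,0,1)
step 10 (t3 CAS): counter=11 r=(7,8,10) succ=(1,1,2) retry=(1,0,1)
step 11 (t3 LOAD): counter=11 r=(7,8,11) succ=(1,1,2) retry=(1,0,1)
step 12 (t3 CAS): counter=12 r=(7,8,11) succ=(1,1,3) retry=(1,0,1)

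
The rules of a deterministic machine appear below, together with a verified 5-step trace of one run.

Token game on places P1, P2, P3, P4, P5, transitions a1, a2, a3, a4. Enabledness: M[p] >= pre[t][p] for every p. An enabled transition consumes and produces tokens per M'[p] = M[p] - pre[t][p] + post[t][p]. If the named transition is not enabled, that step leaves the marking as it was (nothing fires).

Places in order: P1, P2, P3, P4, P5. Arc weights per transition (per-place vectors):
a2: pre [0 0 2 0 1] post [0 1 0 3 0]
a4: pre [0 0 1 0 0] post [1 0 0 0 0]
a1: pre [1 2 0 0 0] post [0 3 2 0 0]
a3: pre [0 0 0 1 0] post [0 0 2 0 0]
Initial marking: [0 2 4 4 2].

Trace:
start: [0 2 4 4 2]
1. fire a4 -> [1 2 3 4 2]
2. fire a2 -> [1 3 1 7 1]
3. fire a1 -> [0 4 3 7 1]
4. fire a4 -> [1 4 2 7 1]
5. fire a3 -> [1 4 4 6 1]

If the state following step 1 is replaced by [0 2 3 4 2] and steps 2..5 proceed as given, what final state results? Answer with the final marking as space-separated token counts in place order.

state after step 1 := [0 2 3 4 2]
2. fire a2 -> [0 3 1 7 1]
3. fire a1 -> [0 3 1 7 1]
4. fire a4 -> [1 3 0 7 1]
5. fire a3 -> [1 3 2 6 1]

1 3 2 6 1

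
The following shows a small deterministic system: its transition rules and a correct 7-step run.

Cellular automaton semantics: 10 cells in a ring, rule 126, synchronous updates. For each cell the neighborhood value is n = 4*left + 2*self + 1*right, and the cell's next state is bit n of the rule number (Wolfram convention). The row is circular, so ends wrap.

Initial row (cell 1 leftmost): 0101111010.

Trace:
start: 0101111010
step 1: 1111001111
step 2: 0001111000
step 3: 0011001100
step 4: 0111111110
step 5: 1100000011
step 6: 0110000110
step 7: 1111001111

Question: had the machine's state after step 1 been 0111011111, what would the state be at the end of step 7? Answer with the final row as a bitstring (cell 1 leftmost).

state after step 1 := 0111011111
step 2: 1101110001
step 3: 0111011011
step 4: 1101111111
step 5: 0111000000
step 6: 1101100000
step 7: 1111110001

1111110001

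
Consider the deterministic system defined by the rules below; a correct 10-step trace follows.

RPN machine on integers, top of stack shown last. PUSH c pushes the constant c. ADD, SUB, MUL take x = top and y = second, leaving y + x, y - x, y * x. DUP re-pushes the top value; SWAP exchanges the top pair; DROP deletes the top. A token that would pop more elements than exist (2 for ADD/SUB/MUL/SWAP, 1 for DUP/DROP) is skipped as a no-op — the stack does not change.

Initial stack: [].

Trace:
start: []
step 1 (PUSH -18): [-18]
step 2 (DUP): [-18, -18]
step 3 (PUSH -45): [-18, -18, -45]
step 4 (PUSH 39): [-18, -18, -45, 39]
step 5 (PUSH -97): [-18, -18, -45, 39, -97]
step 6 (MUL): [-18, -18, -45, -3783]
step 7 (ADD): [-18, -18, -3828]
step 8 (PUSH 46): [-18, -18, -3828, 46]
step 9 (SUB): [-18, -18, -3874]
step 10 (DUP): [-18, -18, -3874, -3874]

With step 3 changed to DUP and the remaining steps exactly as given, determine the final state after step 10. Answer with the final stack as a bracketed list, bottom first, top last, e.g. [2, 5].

(re-executing from step 3 with the substitution; state before step 3: [-18, -18])
step 3 (DUP): [-18, -18, -18]
step 4 (PUSH 39): [-18, -18, -18, 39]
step 5 (PUSH -97): [-18, -18, -18, 39, -97]
step 6 (MUL): [-18, -18, -18, -3783]
step 7 (ADD): [-18, -18, -3801]
step 8 (PUSH 46): [-18, -18, -3801, 46]
step 9 (SUB): [-18, -18, -3847]
step 10 (DUP): [-18, -18, -3847, -3847]

[-18, -18, -3847, -3847]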